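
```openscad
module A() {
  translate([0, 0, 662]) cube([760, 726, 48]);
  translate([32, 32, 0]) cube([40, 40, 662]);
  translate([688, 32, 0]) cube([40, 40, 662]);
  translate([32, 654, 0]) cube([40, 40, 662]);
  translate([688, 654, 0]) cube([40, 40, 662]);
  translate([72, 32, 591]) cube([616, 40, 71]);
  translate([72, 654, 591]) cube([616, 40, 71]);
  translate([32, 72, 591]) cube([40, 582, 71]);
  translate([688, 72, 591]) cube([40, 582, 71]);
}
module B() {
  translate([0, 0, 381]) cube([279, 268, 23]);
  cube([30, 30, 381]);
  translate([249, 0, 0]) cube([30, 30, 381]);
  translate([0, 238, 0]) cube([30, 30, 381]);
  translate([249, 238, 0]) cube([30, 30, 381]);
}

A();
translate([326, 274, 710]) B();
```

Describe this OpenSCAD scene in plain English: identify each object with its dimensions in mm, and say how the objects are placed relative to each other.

A is a table: top 760 mm (x) × 726 mm (y), 48 mm thick, upper face at z = 710 mm, on four 40×40 mm square legs, each inset 32 mm from the nearest pair of top edges, running from z = 0 to the bottom of the top. Four apron rails, 40 mm thick and 71 mm tall, run between adjacent legs with their top edges flush with the underside of the top and their outer faces flush with the legs' outer faces.

B is a simple wooden stool: a rectangular seat 279 mm (x) by 268 mm (y), 23 mm thick, top face at z = 404 mm, on four square legs, each 30×30 mm in cross-section. The legs rest on z = 0, each flush with a corner of the seat.

The stool is on top of the table.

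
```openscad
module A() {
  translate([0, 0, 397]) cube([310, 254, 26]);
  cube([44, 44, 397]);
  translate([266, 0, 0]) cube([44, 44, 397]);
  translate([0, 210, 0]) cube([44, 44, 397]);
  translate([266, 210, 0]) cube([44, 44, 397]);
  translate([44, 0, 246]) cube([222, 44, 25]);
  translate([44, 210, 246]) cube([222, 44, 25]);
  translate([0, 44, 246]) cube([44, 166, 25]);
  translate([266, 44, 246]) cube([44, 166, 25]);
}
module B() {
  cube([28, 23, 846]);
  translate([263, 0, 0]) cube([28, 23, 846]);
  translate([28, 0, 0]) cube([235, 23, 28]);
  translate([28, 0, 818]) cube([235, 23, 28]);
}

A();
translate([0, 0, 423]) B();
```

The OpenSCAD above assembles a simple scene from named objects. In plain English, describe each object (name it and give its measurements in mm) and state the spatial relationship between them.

A is a simple wooden stool: a rectangular seat 310 mm (x) by 254 mm (y), 26 mm thick, top face at z = 423 mm, on four square legs, each 44×44 mm in cross-section. The legs rest on z = 0, each flush with a corner of the seat. Four stretchers, 44 mm wide and 25 mm tall, connect adjacent legs with their undersides at z = 246 mm, each running between the inner faces of the legs it joins and aligned with the legs' outer faces on the other axis.

B is a picture frame with a 235×790 mm rectangular opening (x by z) and a uniform 28 mm border on every side. Frame depth is 23 mm along y. It is built from two vertical stiles running the full outside height and two horizontal rails spanning the gap between the stiles.

The picture frame is on top of the stool.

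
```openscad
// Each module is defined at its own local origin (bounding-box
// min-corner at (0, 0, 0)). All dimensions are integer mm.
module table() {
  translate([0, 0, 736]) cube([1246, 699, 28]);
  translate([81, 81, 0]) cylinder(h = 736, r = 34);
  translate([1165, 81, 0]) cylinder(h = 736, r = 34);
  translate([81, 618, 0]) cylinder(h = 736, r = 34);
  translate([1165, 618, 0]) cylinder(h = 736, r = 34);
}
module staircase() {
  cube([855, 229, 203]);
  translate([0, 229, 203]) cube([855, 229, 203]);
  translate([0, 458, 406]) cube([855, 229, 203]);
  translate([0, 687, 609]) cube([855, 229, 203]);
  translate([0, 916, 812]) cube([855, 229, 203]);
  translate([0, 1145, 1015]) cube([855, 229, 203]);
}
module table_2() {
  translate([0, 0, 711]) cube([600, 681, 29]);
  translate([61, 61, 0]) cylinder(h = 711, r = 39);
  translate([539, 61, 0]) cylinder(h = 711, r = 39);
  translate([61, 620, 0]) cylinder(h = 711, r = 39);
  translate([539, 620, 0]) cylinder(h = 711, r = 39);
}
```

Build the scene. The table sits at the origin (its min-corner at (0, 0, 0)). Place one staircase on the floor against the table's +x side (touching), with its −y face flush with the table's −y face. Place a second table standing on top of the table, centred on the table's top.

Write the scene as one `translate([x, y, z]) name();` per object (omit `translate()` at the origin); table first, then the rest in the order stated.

table();
translate([1246, 0, 0]) staircase();
translate([323, 9, 764]) table_2();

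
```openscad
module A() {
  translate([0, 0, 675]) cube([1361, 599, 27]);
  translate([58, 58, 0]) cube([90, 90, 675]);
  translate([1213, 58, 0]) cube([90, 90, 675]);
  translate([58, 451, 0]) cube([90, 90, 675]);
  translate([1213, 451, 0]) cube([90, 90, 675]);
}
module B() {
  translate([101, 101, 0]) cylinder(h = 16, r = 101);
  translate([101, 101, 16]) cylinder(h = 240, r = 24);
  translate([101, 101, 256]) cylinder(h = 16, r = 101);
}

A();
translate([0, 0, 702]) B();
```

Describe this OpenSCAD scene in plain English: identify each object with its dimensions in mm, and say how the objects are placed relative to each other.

A is a rectangular dining table. The top is 1361×599×27 mm with its upper surface at z = 702 mm. It stands on four 90×90 mm square legs, each inset 58 mm from the nearest pair of top edges, running from the floor to the underside of the top.

B is a spool: two coaxial disc flanges of radius 101 mm and thickness 16 mm, joined by a core cylinder of radius 24 mm and height 240 mm. The lower flange rests on z = 0 and the three cylinders share a vertical axis.

The spool is on top of the table.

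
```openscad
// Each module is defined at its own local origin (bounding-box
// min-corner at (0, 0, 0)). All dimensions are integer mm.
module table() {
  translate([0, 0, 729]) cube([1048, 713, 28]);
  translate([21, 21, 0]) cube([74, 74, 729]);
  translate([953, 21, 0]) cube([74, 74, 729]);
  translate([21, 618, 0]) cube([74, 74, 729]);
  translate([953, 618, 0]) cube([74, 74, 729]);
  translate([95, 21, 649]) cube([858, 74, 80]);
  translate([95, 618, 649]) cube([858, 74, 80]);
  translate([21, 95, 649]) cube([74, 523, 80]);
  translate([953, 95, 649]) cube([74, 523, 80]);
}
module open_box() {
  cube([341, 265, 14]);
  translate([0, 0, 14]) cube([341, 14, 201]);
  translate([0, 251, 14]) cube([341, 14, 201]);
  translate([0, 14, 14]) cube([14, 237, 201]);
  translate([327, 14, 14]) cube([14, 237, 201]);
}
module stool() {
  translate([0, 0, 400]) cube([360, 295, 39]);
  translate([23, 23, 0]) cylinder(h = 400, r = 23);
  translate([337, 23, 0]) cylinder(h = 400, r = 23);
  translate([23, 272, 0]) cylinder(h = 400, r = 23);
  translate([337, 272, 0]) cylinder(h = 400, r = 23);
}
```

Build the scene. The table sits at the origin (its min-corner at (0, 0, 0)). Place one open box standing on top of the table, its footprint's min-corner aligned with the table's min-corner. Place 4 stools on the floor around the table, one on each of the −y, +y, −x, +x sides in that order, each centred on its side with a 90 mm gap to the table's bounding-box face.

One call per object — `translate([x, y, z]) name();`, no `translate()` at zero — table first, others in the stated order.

table();
translate([0, 0, 757]) open_box();
translate([344, -385, 0]) stool();
translate([344, 803, 0]) stool();
translate([-450, 209, 0]) stool();
translate([1138, 209, 0]) stool();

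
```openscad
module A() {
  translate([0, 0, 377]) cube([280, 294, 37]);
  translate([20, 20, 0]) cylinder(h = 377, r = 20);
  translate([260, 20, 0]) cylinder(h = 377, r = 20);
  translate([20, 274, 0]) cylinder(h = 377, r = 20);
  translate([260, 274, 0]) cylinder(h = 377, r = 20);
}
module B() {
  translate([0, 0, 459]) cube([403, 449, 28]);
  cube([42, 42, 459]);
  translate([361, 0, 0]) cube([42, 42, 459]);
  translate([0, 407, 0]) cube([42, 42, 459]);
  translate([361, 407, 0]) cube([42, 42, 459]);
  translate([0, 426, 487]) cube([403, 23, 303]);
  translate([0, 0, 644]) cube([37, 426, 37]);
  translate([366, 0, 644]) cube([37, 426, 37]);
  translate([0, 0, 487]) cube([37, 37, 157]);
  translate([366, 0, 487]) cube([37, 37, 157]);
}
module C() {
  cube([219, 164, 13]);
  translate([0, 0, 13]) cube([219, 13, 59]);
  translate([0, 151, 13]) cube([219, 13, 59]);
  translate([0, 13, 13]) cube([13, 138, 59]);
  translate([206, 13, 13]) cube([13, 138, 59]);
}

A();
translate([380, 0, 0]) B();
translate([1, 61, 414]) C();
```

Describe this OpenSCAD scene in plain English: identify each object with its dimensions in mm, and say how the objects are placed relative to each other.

A is a four-legged stool. The seat is a 280×294×37 mm slab whose top surface is at z = 414 mm; four round legs, each 40 mm in diameter, run from the floor (z = 0) to the underside of the seat, each leg's axis is inset half a diameter from the nearest pair of seat edges (so the leg's bounding box is flush with the corner).

B is a chair: 403×449 mm seat, 28 mm thick, top at z = 487 mm, on four 42 mm square corner legs flush with the seat edges. A 23 mm thick backrest slab spans the full seat width, extending 303 mm above the seat top, its back face flush with the seat's +y edge. Two armrests of 37×37 mm section run along each side from the seat's front edge to the front of the backrest, top faces 194 mm above the seat top and outer faces flush with the seat's x-edges; a 37×37 mm post under the front of each armrest stands on the seat at the front corner.

C is an open storage box with external size 219×164×72 mm and wall thickness 13 mm (the base is also 13 mm thick). The base covers the whole footprint; the four walls stand on the base, with the y-facing walls full-width and the x-facing walls fitting between their inner faces.

The chair is on the floor beside the stool on its +x side. The open box is on top of the stool.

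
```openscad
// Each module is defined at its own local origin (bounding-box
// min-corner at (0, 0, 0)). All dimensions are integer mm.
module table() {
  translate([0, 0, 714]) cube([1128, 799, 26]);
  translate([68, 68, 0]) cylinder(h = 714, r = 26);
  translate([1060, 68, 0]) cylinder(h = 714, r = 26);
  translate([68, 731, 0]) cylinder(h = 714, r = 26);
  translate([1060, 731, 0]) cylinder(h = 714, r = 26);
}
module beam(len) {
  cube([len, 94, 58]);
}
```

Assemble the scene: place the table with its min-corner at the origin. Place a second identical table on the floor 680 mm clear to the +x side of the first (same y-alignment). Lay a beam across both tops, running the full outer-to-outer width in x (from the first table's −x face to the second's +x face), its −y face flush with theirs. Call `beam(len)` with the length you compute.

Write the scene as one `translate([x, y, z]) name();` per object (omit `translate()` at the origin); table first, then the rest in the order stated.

table();
translate([1808, 0, 0]) table();
translate([0, 0, 740]) beam(2936);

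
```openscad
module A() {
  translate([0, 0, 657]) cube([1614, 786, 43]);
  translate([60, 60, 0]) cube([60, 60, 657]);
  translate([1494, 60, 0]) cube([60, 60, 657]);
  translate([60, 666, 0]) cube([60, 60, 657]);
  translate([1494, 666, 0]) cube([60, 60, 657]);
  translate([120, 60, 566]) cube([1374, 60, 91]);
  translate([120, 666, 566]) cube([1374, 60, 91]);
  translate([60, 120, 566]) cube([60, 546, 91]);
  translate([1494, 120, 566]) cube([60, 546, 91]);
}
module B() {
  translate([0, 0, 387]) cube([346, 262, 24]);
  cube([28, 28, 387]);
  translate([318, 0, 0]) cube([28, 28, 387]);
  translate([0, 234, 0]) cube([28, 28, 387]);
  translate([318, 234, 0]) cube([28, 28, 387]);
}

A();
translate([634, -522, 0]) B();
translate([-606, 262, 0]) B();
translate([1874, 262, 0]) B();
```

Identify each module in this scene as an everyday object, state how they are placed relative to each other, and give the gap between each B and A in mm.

A is a table. B is a stool. Three stools sit around the table at the −y, −x, +x sides. The gap between each stool and the table is 260 mm.

Each stool's nearest face is 260 mm from the table's bounding box.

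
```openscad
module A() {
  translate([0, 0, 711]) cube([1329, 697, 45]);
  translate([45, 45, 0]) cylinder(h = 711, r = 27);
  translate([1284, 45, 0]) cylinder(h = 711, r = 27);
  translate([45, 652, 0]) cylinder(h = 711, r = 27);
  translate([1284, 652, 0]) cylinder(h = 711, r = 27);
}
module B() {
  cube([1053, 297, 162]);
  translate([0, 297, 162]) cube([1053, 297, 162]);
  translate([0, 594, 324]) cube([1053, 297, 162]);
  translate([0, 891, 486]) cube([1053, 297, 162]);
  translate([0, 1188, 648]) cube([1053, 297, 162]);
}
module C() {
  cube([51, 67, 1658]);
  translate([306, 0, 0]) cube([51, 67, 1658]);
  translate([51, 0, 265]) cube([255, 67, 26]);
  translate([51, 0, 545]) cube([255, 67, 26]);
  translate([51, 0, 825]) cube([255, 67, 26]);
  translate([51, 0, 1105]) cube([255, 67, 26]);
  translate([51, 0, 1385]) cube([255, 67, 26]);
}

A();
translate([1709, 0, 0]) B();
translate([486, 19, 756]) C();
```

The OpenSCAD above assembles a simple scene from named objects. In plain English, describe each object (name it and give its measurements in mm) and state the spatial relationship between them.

A is a table with a 1329×697 mm rectangular top, 45 mm thick, top surface at z = 756 mm, supported by four round legs of 54 mm diameter, each leg's bounding box inset 18 mm from the nearest pair of top edges, running from the floor.

B is a straight staircase of 5 solid steps. Each step is 1053 mm wide (x), 297 mm deep (y, the going) and 162 mm tall (the rise). The first step rests on the floor; each subsequent step sits one going further in +y and one rise higher in +z, directly behind and above the previous step with no overlap.

C is a straight ladder. Two 51×67 mm vertical rails, 1658 mm tall, stand 357 mm apart (outside-to-outside) with their front faces coplanar on the −y side. 5 rungs, each 67 mm deep and 26 mm tall, span between the inner faces of the rails, front faces flush with the rails. The lowest rung's underside is at z = 265 mm and rungs are spaced 280 mm apart (underside to underside).

The staircase is on the floor beside the table on its +x side. The ladder is on top of the table.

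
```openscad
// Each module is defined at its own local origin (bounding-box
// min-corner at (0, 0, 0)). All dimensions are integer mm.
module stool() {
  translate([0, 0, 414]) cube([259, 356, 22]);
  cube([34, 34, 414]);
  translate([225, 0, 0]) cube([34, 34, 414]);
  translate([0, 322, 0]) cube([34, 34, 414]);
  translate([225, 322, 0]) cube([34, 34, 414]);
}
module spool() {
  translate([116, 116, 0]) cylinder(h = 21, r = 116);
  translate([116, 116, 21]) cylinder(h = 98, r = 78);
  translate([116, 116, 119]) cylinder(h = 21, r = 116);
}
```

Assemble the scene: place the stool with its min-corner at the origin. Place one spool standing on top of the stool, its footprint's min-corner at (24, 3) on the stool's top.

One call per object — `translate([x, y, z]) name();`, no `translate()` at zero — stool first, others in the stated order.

stool();
translate([24, 3, 436]) spool();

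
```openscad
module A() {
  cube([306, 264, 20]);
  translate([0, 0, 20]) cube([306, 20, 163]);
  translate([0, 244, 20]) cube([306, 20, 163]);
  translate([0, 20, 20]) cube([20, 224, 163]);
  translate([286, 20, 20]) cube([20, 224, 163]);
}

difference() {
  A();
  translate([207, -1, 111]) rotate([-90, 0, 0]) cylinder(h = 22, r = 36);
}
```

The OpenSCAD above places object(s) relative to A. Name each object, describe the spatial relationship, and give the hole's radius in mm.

The subtracted cylinder has r = 36 mm.

A is an open box. The open box has a circular hole through its front wall. The hole's radius is 36 mm.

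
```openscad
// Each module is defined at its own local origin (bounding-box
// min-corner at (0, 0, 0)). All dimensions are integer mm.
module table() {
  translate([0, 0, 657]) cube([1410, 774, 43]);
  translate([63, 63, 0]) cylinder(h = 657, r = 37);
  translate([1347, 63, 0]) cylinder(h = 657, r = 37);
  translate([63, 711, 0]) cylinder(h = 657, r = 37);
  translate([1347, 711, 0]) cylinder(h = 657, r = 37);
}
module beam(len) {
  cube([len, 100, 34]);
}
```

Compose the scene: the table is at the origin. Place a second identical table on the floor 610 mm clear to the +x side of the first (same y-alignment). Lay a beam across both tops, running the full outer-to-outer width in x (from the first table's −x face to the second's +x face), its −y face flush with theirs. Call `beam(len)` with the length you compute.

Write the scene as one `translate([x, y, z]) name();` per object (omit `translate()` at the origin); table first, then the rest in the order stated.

table();
translate([2020, 0, 0]) table();
translate([0, 0, 700]) beam(3430);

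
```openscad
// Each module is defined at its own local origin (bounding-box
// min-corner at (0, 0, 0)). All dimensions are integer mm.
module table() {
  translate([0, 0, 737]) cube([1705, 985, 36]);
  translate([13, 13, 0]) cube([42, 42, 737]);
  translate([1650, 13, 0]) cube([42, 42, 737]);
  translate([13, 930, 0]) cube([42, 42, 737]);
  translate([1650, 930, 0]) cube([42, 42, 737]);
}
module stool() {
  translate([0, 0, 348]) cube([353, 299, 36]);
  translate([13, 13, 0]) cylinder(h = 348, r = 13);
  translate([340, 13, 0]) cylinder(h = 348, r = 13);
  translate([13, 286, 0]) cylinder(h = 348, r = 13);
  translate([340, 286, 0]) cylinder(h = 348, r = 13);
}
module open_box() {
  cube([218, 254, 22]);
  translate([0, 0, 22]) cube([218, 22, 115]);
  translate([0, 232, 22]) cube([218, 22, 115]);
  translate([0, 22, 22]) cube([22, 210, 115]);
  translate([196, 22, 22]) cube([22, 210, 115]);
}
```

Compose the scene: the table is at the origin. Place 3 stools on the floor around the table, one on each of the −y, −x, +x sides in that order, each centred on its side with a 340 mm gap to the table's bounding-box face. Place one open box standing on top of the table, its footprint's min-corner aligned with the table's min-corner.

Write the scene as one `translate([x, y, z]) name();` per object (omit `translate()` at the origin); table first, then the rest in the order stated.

table();
translate([676, -639, 0]) stool();
translate([-693, 343, 0]) stool();
translate([2045, 343, 0]) stool();
translate([0, 0, 773]) open_box();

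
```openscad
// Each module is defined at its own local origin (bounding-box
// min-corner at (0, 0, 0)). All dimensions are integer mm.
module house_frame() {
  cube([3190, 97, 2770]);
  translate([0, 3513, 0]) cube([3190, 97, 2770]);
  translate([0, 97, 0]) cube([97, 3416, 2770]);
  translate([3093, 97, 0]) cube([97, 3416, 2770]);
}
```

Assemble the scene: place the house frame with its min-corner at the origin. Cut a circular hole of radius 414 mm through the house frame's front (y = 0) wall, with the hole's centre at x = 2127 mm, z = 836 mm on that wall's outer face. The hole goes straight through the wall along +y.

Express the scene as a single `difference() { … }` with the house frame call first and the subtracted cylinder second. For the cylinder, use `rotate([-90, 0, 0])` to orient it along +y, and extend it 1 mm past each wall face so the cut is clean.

difference() {
  house_frame();
  translate([2127, -1, 836]) rotate([-90, 0, 0]) cylinder(h = 99, r = 414);
}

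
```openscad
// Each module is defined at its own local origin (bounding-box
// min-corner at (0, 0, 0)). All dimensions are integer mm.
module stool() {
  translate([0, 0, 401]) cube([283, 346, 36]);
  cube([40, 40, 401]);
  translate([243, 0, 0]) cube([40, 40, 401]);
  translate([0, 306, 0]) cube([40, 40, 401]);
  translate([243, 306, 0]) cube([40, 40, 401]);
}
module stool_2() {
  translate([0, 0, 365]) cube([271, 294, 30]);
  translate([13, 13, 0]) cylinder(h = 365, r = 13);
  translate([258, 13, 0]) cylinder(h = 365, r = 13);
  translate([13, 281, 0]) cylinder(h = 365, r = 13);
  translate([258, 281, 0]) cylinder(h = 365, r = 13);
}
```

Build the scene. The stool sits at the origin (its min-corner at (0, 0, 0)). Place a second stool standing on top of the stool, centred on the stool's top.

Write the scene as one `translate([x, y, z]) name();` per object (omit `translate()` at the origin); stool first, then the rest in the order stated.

stool();
translate([6, 26, 437]) stool_2();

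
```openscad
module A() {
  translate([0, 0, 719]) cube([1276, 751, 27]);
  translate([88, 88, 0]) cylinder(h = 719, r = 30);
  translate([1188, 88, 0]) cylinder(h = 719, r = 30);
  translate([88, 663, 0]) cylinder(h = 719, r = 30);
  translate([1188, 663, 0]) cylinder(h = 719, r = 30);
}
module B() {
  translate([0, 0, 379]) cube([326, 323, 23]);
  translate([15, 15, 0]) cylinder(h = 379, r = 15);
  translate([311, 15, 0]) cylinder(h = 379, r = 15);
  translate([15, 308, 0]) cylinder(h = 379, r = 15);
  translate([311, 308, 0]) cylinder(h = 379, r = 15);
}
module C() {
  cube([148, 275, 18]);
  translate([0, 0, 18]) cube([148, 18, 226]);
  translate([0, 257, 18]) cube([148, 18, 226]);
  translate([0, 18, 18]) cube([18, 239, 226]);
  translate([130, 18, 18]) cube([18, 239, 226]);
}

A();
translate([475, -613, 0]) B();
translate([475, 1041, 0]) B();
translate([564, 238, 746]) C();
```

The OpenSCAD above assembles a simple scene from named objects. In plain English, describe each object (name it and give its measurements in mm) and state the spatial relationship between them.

A is a table with a 1276×751 mm rectangular top, 27 mm thick, top surface at z = 746 mm, supported by four round legs of 60 mm diameter, each leg's bounding box inset 58 mm from the nearest pair of top edges, running from the floor.

B is a simple wooden stool: a rectangular seat 326 mm (x) by 323 mm (y), 23 mm thick, top face at z = 402 mm, on four round legs, each 30 mm in diameter. The legs rest on z = 0, each leg's axis is inset half a diameter from the nearest pair of seat edges (so the leg's bounding box is flush with the corner).

C is an open storage box with external size 148×275×244 mm and wall thickness 18 mm (the base is also 18 mm thick). The base covers the whole footprint; the four walls stand on the base, with the y-facing walls full-width and the x-facing walls fitting between their inner faces.

Two stools sit around the table at the −y, +y sides. The open box is on top of the table, centred.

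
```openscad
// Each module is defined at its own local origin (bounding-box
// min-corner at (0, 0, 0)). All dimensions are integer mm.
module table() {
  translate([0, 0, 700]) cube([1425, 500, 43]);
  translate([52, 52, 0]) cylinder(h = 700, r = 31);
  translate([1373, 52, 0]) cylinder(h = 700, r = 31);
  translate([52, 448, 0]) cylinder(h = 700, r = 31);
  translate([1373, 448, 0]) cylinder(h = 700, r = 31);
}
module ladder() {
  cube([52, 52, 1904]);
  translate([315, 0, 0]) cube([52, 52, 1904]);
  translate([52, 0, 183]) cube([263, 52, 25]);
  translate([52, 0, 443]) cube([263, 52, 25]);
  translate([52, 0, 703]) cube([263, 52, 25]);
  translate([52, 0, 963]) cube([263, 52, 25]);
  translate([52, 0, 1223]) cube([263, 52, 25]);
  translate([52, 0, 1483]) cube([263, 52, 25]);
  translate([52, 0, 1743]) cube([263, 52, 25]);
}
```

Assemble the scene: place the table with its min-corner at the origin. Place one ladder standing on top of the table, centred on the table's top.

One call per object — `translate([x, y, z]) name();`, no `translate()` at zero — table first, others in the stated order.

table();
translate([529, 224, 743]) ladder();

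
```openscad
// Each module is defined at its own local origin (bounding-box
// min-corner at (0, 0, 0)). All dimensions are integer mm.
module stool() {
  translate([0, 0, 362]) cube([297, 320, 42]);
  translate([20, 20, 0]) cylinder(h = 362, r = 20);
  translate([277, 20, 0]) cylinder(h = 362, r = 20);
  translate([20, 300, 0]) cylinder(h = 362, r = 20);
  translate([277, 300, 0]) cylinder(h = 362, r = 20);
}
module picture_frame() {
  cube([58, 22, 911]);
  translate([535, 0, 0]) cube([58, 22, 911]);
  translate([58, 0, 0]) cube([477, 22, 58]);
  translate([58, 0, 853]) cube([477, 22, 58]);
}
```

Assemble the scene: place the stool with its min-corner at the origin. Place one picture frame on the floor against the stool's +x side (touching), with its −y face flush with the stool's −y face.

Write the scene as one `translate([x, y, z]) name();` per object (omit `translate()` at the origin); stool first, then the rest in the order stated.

stool();
translate([297, 0, 0]) picture_frame();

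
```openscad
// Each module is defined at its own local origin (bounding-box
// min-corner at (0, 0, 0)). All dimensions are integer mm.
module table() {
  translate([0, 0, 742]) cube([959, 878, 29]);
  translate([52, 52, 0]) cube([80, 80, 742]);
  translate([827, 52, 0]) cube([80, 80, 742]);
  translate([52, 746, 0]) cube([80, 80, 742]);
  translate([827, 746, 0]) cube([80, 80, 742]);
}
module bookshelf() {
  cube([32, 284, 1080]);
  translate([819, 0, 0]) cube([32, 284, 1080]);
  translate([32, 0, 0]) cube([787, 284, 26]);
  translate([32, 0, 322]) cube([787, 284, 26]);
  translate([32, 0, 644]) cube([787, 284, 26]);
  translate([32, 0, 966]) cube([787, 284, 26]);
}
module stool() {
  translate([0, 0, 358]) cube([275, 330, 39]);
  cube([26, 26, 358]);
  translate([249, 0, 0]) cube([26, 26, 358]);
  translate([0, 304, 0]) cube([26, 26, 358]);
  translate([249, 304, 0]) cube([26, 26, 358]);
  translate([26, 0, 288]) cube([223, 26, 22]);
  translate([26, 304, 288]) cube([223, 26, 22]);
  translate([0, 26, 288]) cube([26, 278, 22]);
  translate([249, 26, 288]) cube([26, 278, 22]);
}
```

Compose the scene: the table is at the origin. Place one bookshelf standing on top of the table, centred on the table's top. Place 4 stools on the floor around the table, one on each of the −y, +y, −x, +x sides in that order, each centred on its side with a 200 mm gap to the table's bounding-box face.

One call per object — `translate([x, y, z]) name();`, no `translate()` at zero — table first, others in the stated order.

table();
translate([54, 297, 771]) bookshelf();
translate([342, -530, 0]) stool();
translate([342, 1078, 0]) stool();
translate([-475, 274, 0]) stool();
translate([1159, 274, 0]) stool();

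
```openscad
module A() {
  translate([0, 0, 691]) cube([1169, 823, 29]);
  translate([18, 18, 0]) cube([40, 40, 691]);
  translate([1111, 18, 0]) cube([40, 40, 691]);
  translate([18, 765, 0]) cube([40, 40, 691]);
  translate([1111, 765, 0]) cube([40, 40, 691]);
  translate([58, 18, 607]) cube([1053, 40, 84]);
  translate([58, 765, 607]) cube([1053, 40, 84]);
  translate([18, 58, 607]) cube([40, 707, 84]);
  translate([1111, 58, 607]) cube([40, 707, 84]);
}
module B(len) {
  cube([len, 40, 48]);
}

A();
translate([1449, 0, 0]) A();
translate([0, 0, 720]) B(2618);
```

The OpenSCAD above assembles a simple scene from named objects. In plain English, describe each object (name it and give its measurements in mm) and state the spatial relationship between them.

A is a table with a 1169×823 mm rectangular top, 29 mm thick, top surface at z = 720 mm, supported by four 40×40 mm square legs, each inset 18 mm from the nearest pair of top edges, running from the floor. Four apron rails, 40 mm thick and 84 mm tall, run between adjacent legs with their top edges flush with the underside of the top and their outer faces flush with the legs' outer faces.

B is a rectangular beam 2618 mm long (x), 40 mm deep (y), 48 mm thick (z).

The beam spans the tops of two tables placed 280 mm apart, resting at z = 720 mm.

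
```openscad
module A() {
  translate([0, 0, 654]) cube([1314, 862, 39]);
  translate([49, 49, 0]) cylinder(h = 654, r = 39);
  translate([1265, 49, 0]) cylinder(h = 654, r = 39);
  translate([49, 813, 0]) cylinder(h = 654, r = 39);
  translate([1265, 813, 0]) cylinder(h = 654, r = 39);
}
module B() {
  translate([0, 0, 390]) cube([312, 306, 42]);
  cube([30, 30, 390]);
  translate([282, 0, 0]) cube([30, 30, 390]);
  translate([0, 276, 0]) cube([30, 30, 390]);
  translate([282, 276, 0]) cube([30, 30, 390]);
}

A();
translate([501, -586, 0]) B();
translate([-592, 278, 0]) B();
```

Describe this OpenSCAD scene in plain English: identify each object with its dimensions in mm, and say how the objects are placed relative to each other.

A is a table: top 1314 mm (x) × 862 mm (y), 39 mm thick, upper face at z = 693 mm, on four round legs of 78 mm diameter, each leg's bounding box inset 10 mm from the nearest pair of top edges, running from z = 0 to the bottom of the top.

B is a simple wooden stool: a rectangular seat 312 mm (x) by 306 mm (y), 42 mm thick, top face at z = 432 mm, on four square legs, each 30×30 mm in cross-section. The legs rest on z = 0, each flush with a corner of the seat.

Two stools sit around the table at the −y, −x sides.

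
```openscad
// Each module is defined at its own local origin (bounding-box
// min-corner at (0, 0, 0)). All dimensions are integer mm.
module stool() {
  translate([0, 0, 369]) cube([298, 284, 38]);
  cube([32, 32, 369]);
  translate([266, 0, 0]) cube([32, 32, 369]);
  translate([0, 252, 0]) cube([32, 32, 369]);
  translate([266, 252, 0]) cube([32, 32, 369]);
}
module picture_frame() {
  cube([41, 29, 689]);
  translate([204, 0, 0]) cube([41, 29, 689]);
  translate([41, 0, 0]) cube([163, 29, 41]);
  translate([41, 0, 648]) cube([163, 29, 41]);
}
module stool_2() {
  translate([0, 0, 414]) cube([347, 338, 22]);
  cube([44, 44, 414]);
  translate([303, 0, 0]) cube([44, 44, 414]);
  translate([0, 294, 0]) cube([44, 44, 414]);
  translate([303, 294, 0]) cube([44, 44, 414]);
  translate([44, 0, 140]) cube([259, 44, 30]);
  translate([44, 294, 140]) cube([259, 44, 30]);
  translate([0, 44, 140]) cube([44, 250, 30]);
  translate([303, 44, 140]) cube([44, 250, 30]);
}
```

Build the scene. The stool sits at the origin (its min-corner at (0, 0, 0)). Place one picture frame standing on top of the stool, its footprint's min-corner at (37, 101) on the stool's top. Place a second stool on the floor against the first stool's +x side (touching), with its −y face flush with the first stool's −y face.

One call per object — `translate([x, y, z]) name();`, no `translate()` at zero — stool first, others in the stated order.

stool();
translate([37, 101, 407]) picture_frame();
translate([298, 0, 0]) stool_2();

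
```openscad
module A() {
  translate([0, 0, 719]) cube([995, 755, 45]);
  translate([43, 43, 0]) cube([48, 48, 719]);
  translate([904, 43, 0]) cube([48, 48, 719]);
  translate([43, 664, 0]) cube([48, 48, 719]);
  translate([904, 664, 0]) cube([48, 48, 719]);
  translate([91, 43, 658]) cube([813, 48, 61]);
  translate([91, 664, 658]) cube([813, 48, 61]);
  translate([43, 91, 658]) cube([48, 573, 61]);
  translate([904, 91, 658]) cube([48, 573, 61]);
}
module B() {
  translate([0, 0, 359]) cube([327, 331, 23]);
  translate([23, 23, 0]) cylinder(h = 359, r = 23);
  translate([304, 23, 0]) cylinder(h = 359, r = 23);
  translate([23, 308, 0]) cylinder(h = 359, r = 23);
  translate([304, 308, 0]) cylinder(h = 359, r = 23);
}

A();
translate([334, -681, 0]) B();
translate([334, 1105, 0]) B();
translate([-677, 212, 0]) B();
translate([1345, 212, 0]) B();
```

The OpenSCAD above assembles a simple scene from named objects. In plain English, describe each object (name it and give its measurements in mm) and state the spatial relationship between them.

A is a rectangular dining table. The top is 995×755×45 mm with its upper surface at z = 764 mm. It stands on four 48×48 mm square legs, each inset 43 mm from the nearest pair of top edges, running from the floor to the underside of the top. Four apron rails, 48 mm thick and 61 mm tall, run between adjacent legs with their top edges flush with the underside of the top and their outer faces flush with the legs' outer faces.

B is a simple wooden stool: a rectangular seat 327 mm (x) by 331 mm (y), 23 mm thick, top face at z = 382 mm, on four round legs, each 46 mm in diameter. The legs rest on z = 0, each leg's axis is inset half a diameter from the nearest pair of seat edges (so the leg's bounding box is flush with the corner).

Four stools sit around the table at the −y, +y, −x, +x sides.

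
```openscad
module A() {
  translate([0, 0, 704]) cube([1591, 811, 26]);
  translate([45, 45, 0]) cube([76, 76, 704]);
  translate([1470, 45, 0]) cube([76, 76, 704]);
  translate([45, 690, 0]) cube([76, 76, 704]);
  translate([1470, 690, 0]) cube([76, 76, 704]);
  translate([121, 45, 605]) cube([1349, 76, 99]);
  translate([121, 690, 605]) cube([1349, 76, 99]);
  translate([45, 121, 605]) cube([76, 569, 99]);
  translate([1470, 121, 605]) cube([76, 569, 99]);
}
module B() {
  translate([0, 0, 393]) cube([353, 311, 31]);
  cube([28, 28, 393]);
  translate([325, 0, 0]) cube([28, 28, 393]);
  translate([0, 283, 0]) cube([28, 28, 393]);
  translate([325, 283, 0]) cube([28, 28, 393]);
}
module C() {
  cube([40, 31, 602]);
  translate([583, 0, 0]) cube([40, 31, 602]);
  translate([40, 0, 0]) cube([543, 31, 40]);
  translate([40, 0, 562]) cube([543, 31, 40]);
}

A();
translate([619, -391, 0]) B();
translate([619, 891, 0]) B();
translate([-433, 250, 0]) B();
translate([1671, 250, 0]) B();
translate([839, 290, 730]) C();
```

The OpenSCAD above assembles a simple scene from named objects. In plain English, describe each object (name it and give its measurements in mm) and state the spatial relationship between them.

A is a table: top 1591 mm (x) × 811 mm (y), 26 mm thick, upper face at z = 730 mm, on four 76×76 mm square legs, each inset 45 mm from the nearest pair of top edges, running from z = 0 to the bottom of the top. Four apron rails, 76 mm thick and 99 mm tall, run between adjacent legs with their top edges flush with the underside of the top and their outer faces flush with the legs' outer faces.

B is a simple wooden stool: a rectangular seat 353 mm (x) by 311 mm (y), 31 mm thick, top face at z = 424 mm, on four square legs, each 28×28 mm in cross-section. The legs rest on z = 0, each flush with a corner of the seat.

C is a rectangular picture frame lying in the x–z plane (depth along y). The opening is 543 mm wide (x) by 522 mm tall (z), surrounded by a border 40 mm wide on all four sides. The frame is 31 mm deep and is made of two full-height vertical stiles with two horizontal rails fitted between them.

Four stools sit around the table at the −y, +y, −x, +x sides. The picture frame is on top of the table.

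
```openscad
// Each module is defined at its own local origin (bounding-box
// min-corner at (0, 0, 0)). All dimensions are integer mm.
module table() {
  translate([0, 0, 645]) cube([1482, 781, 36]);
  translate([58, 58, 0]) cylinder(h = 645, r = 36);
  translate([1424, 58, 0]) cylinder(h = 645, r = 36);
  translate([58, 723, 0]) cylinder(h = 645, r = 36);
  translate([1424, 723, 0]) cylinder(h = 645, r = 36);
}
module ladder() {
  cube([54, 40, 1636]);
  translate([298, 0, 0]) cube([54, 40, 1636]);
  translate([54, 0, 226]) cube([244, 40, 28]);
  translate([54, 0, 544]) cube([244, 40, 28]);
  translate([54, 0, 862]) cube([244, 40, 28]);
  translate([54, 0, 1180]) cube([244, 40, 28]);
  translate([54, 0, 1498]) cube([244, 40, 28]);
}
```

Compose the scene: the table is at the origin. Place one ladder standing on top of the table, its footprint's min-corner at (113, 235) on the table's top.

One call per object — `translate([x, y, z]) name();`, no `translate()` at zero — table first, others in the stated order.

table();
translate([113, 235, 681]) ladder();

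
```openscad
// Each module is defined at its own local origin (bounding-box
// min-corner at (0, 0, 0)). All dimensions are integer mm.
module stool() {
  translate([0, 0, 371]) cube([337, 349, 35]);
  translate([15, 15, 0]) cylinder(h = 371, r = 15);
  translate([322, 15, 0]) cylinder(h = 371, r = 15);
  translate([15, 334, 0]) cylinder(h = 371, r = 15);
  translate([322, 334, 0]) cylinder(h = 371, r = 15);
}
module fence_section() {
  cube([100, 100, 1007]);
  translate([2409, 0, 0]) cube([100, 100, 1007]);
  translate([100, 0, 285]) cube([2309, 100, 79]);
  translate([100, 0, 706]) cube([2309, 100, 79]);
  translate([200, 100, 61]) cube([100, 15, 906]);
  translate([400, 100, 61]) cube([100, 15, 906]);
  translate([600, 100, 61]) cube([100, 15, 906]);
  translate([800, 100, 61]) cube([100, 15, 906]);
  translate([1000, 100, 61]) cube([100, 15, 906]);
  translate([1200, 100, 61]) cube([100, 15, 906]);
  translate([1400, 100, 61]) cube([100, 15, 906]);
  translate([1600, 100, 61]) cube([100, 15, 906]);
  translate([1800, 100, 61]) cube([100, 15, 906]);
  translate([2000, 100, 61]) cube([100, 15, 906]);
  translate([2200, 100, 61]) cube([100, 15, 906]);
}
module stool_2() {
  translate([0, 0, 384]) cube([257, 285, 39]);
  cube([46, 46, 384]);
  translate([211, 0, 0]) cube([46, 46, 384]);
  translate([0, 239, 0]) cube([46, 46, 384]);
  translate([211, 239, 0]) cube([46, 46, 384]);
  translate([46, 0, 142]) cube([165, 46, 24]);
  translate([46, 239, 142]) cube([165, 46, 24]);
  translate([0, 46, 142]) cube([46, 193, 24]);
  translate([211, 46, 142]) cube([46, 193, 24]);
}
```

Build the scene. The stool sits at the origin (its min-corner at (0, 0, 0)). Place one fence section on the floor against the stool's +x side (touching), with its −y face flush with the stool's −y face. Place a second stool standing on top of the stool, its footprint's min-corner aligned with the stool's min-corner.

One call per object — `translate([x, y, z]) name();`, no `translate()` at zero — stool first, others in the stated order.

stool();
translate([337, 0, 0]) fence_section();
translate([0, 0, 406]) stool_2();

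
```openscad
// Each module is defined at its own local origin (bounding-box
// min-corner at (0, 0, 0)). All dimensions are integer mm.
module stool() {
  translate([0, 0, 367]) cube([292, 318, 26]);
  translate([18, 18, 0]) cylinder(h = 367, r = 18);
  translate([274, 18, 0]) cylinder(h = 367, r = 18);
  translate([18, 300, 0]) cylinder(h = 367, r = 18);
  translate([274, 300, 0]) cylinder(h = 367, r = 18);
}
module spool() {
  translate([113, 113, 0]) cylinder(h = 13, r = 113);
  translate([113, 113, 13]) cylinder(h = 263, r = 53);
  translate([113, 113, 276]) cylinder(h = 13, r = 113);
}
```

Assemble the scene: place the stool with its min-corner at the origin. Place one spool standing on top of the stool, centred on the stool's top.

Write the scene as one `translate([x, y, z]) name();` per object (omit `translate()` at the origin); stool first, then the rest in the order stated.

stool();
translate([33, 46, 393]) spool();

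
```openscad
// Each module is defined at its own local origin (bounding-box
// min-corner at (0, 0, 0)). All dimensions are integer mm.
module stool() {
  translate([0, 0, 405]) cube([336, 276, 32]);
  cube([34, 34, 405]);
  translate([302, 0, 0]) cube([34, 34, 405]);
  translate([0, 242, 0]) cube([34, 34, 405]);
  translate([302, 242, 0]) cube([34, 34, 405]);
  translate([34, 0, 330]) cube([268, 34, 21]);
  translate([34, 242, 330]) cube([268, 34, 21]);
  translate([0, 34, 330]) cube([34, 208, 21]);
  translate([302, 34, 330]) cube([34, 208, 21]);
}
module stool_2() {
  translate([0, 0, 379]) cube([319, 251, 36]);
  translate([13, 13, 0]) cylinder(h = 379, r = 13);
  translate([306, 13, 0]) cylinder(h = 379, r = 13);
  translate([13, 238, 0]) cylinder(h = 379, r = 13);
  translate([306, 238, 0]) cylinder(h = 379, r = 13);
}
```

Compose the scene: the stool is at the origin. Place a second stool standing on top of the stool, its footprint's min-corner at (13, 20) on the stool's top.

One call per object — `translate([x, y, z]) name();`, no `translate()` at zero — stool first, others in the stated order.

stool();
translate([13, 20, 437]) stool_2();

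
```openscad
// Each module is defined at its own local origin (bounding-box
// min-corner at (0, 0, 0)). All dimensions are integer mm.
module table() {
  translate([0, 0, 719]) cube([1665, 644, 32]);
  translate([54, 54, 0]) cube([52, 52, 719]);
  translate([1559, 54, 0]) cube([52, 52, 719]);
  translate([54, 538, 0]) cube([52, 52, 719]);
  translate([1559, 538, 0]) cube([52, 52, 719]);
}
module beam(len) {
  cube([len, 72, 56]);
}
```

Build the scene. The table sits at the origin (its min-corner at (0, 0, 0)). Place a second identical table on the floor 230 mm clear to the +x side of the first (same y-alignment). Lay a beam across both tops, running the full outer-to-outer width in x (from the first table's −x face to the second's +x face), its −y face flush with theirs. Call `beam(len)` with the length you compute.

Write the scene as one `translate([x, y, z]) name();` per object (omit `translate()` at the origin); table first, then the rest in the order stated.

table();
translate([1895, 0, 0]) table();
translate([0, 0, 751]) beam(3560);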